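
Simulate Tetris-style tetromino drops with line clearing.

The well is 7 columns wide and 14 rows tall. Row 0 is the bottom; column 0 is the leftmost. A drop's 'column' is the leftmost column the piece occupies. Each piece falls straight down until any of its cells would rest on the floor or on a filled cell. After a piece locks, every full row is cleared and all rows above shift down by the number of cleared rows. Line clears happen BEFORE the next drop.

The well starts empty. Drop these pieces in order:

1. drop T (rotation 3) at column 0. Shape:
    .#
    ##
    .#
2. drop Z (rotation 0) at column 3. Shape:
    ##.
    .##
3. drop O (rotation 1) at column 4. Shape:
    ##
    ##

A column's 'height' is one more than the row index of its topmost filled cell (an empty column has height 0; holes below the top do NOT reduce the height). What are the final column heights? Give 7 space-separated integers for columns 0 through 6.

Answer: 2 3 0 2 4 4 0

Derivation:
Drop 1: T rot3 at col 0 lands with bottom-row=0; cleared 0 line(s) (total 0); column heights now [2 3 0 0 0 0 0], max=3
Drop 2: Z rot0 at col 3 lands with bottom-row=0; cleared 0 line(s) (total 0); column heights now [2 3 0 2 2 1 0], max=3
Drop 3: O rot1 at col 4 lands with bottom-row=2; cleared 0 line(s) (total 0); column heights now [2 3 0 2 4 4 0], max=4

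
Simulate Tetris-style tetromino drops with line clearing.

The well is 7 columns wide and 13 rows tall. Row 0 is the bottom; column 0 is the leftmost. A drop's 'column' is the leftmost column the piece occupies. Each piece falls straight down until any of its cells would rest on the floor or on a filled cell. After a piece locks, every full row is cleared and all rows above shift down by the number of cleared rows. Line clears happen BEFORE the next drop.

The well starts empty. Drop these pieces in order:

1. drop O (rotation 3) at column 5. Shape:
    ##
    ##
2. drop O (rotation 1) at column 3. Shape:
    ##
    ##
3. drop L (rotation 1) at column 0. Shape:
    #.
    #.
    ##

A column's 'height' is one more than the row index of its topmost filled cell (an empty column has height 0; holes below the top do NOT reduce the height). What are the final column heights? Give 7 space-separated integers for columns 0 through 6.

Answer: 3 1 0 2 2 2 2

Derivation:
Drop 1: O rot3 at col 5 lands with bottom-row=0; cleared 0 line(s) (total 0); column heights now [0 0 0 0 0 2 2], max=2
Drop 2: O rot1 at col 3 lands with bottom-row=0; cleared 0 line(s) (total 0); column heights now [0 0 0 2 2 2 2], max=2
Drop 3: L rot1 at col 0 lands with bottom-row=0; cleared 0 line(s) (total 0); column heights now [3 1 0 2 2 2 2], max=3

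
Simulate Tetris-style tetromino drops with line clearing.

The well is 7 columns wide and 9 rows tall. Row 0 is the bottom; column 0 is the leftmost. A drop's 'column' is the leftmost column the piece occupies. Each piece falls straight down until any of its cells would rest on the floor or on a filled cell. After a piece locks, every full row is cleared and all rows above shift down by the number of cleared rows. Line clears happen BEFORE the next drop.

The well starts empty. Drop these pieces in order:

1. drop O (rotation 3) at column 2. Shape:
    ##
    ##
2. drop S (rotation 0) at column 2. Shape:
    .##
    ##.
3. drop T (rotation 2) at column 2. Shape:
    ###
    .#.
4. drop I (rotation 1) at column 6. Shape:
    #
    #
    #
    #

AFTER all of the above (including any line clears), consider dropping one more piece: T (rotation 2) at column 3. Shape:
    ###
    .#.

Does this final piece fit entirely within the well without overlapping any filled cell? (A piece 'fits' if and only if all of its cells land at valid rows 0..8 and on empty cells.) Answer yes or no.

Drop 1: O rot3 at col 2 lands with bottom-row=0; cleared 0 line(s) (total 0); column heights now [0 0 2 2 0 0 0], max=2
Drop 2: S rot0 at col 2 lands with bottom-row=2; cleared 0 line(s) (total 0); column heights now [0 0 3 4 4 0 0], max=4
Drop 3: T rot2 at col 2 lands with bottom-row=4; cleared 0 line(s) (total 0); column heights now [0 0 6 6 6 0 0], max=6
Drop 4: I rot1 at col 6 lands with bottom-row=0; cleared 0 line(s) (total 0); column heights now [0 0 6 6 6 0 4], max=6
Test piece T rot2 at col 3 (width 3): heights before test = [0 0 6 6 6 0 4]; fits = True

Answer: yes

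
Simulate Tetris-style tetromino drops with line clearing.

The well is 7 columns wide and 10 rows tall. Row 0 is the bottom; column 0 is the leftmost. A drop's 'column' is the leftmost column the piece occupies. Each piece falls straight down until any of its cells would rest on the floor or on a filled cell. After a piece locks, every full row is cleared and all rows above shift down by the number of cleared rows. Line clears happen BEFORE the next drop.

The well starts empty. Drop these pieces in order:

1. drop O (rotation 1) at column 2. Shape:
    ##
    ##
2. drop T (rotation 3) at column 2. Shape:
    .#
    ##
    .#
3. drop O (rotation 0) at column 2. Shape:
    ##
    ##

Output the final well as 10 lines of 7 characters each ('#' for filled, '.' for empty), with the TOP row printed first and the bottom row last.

Drop 1: O rot1 at col 2 lands with bottom-row=0; cleared 0 line(s) (total 0); column heights now [0 0 2 2 0 0 0], max=2
Drop 2: T rot3 at col 2 lands with bottom-row=2; cleared 0 line(s) (total 0); column heights now [0 0 4 5 0 0 0], max=5
Drop 3: O rot0 at col 2 lands with bottom-row=5; cleared 0 line(s) (total 0); column heights now [0 0 7 7 0 0 0], max=7

Answer: .......
.......
.......
..##...
..##...
...#...
..##...
...#...
..##...
..##...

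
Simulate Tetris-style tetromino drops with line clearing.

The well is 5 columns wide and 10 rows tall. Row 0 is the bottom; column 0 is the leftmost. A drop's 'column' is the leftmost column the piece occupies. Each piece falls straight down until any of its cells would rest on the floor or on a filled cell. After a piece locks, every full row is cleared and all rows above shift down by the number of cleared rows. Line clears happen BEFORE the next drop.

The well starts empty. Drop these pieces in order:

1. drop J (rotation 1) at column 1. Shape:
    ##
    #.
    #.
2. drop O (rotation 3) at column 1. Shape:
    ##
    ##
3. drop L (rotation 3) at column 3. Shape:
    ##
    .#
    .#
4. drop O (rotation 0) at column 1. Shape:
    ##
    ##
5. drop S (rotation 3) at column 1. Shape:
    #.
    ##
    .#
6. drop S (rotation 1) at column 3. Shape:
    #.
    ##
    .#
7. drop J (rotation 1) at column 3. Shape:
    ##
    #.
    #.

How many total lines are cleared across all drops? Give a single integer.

Drop 1: J rot1 at col 1 lands with bottom-row=0; cleared 0 line(s) (total 0); column heights now [0 3 3 0 0], max=3
Drop 2: O rot3 at col 1 lands with bottom-row=3; cleared 0 line(s) (total 0); column heights now [0 5 5 0 0], max=5
Drop 3: L rot3 at col 3 lands with bottom-row=0; cleared 0 line(s) (total 0); column heights now [0 5 5 3 3], max=5
Drop 4: O rot0 at col 1 lands with bottom-row=5; cleared 0 line(s) (total 0); column heights now [0 7 7 3 3], max=7
Drop 5: S rot3 at col 1 lands with bottom-row=7; cleared 0 line(s) (total 0); column heights now [0 10 9 3 3], max=10
Drop 6: S rot1 at col 3 lands with bottom-row=3; cleared 0 line(s) (total 0); column heights now [0 10 9 6 5], max=10
Drop 7: J rot1 at col 3 lands with bottom-row=6; cleared 0 line(s) (total 0); column heights now [0 10 9 9 9], max=10

Answer: 0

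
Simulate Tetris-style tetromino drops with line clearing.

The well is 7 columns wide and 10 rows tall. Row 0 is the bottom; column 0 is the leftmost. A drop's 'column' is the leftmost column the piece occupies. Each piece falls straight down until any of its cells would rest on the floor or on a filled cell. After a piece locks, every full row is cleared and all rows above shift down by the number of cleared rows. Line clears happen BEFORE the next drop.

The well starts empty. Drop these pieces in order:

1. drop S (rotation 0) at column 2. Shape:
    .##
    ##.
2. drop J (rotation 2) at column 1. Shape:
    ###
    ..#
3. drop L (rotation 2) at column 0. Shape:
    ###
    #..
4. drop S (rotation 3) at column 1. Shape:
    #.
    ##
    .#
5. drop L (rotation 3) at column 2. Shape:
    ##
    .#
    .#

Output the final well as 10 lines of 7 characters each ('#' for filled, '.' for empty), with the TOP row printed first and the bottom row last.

Answer: .......
.......
.###...
.###...
..##...
###....
####...
...#...
...##..
..##...

Derivation:
Drop 1: S rot0 at col 2 lands with bottom-row=0; cleared 0 line(s) (total 0); column heights now [0 0 1 2 2 0 0], max=2
Drop 2: J rot2 at col 1 lands with bottom-row=2; cleared 0 line(s) (total 0); column heights now [0 4 4 4 2 0 0], max=4
Drop 3: L rot2 at col 0 lands with bottom-row=3; cleared 0 line(s) (total 0); column heights now [5 5 5 4 2 0 0], max=5
Drop 4: S rot3 at col 1 lands with bottom-row=5; cleared 0 line(s) (total 0); column heights now [5 8 7 4 2 0 0], max=8
Drop 5: L rot3 at col 2 lands with bottom-row=5; cleared 0 line(s) (total 0); column heights now [5 8 8 8 2 0 0], max=8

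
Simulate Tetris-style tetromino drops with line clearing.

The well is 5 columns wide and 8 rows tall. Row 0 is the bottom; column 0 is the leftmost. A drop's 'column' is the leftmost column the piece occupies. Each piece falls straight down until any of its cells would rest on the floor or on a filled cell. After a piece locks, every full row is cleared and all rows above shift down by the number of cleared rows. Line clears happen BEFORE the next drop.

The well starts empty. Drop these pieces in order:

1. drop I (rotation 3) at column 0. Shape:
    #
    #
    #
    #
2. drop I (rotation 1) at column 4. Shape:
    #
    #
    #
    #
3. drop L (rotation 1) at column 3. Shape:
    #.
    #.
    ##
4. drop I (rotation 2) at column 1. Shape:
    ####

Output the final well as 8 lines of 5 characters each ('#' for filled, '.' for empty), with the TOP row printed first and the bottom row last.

Answer: .####
...#.
...#.
...##
#...#
#...#
#...#
#...#

Derivation:
Drop 1: I rot3 at col 0 lands with bottom-row=0; cleared 0 line(s) (total 0); column heights now [4 0 0 0 0], max=4
Drop 2: I rot1 at col 4 lands with bottom-row=0; cleared 0 line(s) (total 0); column heights now [4 0 0 0 4], max=4
Drop 3: L rot1 at col 3 lands with bottom-row=4; cleared 0 line(s) (total 0); column heights now [4 0 0 7 5], max=7
Drop 4: I rot2 at col 1 lands with bottom-row=7; cleared 0 line(s) (total 0); column heights now [4 8 8 8 8], max=8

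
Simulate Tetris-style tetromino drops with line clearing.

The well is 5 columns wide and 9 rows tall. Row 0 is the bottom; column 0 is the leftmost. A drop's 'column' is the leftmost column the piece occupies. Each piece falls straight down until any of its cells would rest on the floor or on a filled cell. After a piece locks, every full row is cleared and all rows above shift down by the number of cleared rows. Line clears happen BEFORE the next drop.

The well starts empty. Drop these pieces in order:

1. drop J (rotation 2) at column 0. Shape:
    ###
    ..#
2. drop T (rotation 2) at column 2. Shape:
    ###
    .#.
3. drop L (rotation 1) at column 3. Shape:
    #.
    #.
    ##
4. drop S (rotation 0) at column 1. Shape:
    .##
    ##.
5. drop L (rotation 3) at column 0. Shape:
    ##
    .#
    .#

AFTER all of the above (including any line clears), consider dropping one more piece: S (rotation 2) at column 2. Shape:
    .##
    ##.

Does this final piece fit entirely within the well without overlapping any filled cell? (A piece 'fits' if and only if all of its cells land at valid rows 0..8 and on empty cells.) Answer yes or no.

Answer: yes

Derivation:
Drop 1: J rot2 at col 0 lands with bottom-row=0; cleared 0 line(s) (total 0); column heights now [2 2 2 0 0], max=2
Drop 2: T rot2 at col 2 lands with bottom-row=1; cleared 0 line(s) (total 0); column heights now [2 2 3 3 3], max=3
Drop 3: L rot1 at col 3 lands with bottom-row=3; cleared 0 line(s) (total 0); column heights now [2 2 3 6 4], max=6
Drop 4: S rot0 at col 1 lands with bottom-row=5; cleared 0 line(s) (total 0); column heights now [2 6 7 7 4], max=7
Drop 5: L rot3 at col 0 lands with bottom-row=6; cleared 0 line(s) (total 0); column heights now [9 9 7 7 4], max=9
Test piece S rot2 at col 2 (width 3): heights before test = [9 9 7 7 4]; fits = True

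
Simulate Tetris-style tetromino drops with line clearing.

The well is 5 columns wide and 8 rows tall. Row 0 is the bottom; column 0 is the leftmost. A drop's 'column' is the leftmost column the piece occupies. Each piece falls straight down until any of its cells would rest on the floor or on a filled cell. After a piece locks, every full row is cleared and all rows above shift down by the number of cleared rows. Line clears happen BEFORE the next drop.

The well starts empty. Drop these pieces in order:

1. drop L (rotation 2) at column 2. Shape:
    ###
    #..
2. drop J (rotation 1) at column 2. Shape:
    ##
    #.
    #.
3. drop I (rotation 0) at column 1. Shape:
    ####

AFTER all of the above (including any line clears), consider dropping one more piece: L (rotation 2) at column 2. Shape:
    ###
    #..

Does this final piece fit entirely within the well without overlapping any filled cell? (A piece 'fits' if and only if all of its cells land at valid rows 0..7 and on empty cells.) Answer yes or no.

Answer: yes

Derivation:
Drop 1: L rot2 at col 2 lands with bottom-row=0; cleared 0 line(s) (total 0); column heights now [0 0 2 2 2], max=2
Drop 2: J rot1 at col 2 lands with bottom-row=2; cleared 0 line(s) (total 0); column heights now [0 0 5 5 2], max=5
Drop 3: I rot0 at col 1 lands with bottom-row=5; cleared 0 line(s) (total 0); column heights now [0 6 6 6 6], max=6
Test piece L rot2 at col 2 (width 3): heights before test = [0 6 6 6 6]; fits = True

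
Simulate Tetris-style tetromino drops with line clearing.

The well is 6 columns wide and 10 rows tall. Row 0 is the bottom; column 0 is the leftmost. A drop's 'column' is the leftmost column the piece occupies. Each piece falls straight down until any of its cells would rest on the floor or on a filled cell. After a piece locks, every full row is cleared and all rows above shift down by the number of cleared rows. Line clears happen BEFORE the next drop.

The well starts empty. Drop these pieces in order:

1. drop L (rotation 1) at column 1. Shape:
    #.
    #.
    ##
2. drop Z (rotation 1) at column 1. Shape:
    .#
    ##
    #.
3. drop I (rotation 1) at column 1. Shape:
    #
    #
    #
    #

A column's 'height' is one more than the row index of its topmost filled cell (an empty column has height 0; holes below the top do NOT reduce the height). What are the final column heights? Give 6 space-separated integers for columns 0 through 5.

Answer: 0 9 6 0 0 0

Derivation:
Drop 1: L rot1 at col 1 lands with bottom-row=0; cleared 0 line(s) (total 0); column heights now [0 3 1 0 0 0], max=3
Drop 2: Z rot1 at col 1 lands with bottom-row=3; cleared 0 line(s) (total 0); column heights now [0 5 6 0 0 0], max=6
Drop 3: I rot1 at col 1 lands with bottom-row=5; cleared 0 line(s) (total 0); column heights now [0 9 6 0 0 0], max=9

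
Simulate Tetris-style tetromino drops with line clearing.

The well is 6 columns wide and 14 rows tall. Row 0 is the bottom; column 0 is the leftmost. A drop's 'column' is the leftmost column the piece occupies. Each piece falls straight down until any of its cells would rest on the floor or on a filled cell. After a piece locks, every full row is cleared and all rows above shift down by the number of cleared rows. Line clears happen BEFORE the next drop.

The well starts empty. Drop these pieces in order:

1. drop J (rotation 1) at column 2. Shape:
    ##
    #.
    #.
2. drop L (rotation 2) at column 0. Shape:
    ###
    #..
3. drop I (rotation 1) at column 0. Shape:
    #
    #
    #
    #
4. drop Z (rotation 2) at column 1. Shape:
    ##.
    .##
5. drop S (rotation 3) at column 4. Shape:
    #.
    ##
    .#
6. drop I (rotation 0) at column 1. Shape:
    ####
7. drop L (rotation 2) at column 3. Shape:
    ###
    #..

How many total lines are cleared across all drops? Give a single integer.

Answer: 0

Derivation:
Drop 1: J rot1 at col 2 lands with bottom-row=0; cleared 0 line(s) (total 0); column heights now [0 0 3 3 0 0], max=3
Drop 2: L rot2 at col 0 lands with bottom-row=2; cleared 0 line(s) (total 0); column heights now [4 4 4 3 0 0], max=4
Drop 3: I rot1 at col 0 lands with bottom-row=4; cleared 0 line(s) (total 0); column heights now [8 4 4 3 0 0], max=8
Drop 4: Z rot2 at col 1 lands with bottom-row=4; cleared 0 line(s) (total 0); column heights now [8 6 6 5 0 0], max=8
Drop 5: S rot3 at col 4 lands with bottom-row=0; cleared 0 line(s) (total 0); column heights now [8 6 6 5 3 2], max=8
Drop 6: I rot0 at col 1 lands with bottom-row=6; cleared 0 line(s) (total 0); column heights now [8 7 7 7 7 2], max=8
Drop 7: L rot2 at col 3 lands with bottom-row=7; cleared 0 line(s) (total 0); column heights now [8 7 7 9 9 9], max=9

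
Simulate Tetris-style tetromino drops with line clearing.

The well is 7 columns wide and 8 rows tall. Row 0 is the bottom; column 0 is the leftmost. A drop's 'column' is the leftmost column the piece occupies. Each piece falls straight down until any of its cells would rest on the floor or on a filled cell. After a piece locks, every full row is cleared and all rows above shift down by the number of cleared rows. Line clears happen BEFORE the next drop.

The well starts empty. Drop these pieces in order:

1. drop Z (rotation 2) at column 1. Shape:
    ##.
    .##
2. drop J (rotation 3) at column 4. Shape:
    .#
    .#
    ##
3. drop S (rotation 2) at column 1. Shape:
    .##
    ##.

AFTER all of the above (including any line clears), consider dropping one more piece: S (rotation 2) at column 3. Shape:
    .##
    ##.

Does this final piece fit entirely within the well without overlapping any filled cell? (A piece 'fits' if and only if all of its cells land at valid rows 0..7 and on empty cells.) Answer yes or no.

Answer: yes

Derivation:
Drop 1: Z rot2 at col 1 lands with bottom-row=0; cleared 0 line(s) (total 0); column heights now [0 2 2 1 0 0 0], max=2
Drop 2: J rot3 at col 4 lands with bottom-row=0; cleared 0 line(s) (total 0); column heights now [0 2 2 1 1 3 0], max=3
Drop 3: S rot2 at col 1 lands with bottom-row=2; cleared 0 line(s) (total 0); column heights now [0 3 4 4 1 3 0], max=4
Test piece S rot2 at col 3 (width 3): heights before test = [0 3 4 4 1 3 0]; fits = True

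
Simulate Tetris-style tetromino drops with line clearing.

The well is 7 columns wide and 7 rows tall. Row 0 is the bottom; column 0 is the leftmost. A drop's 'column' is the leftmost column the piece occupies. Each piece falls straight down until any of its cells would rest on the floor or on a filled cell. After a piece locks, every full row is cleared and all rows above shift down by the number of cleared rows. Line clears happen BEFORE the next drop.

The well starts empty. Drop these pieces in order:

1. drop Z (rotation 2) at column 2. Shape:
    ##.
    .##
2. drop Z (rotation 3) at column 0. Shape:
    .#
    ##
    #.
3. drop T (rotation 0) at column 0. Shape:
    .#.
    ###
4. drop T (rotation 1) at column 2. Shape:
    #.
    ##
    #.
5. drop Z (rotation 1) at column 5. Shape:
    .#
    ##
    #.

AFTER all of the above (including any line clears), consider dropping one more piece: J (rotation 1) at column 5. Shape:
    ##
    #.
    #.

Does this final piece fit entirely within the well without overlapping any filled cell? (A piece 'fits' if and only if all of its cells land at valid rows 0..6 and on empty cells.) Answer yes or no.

Answer: yes

Derivation:
Drop 1: Z rot2 at col 2 lands with bottom-row=0; cleared 0 line(s) (total 0); column heights now [0 0 2 2 1 0 0], max=2
Drop 2: Z rot3 at col 0 lands with bottom-row=0; cleared 0 line(s) (total 0); column heights now [2 3 2 2 1 0 0], max=3
Drop 3: T rot0 at col 0 lands with bottom-row=3; cleared 0 line(s) (total 0); column heights now [4 5 4 2 1 0 0], max=5
Drop 4: T rot1 at col 2 lands with bottom-row=4; cleared 0 line(s) (total 0); column heights now [4 5 7 6 1 0 0], max=7
Drop 5: Z rot1 at col 5 lands with bottom-row=0; cleared 0 line(s) (total 0); column heights now [4 5 7 6 1 2 3], max=7
Test piece J rot1 at col 5 (width 2): heights before test = [4 5 7 6 1 2 3]; fits = True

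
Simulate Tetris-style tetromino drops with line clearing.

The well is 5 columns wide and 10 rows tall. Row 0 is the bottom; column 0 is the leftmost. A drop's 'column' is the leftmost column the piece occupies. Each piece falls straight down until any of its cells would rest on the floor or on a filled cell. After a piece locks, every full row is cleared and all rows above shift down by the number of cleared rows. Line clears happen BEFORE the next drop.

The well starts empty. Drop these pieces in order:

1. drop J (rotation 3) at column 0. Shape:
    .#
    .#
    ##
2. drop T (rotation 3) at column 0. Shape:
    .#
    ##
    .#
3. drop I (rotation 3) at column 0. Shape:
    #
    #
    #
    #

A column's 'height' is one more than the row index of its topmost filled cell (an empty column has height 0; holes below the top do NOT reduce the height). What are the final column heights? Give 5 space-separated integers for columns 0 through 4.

Drop 1: J rot3 at col 0 lands with bottom-row=0; cleared 0 line(s) (total 0); column heights now [1 3 0 0 0], max=3
Drop 2: T rot3 at col 0 lands with bottom-row=3; cleared 0 line(s) (total 0); column heights now [5 6 0 0 0], max=6
Drop 3: I rot3 at col 0 lands with bottom-row=5; cleared 0 line(s) (total 0); column heights now [9 6 0 0 0], max=9

Answer: 9 6 0 0 0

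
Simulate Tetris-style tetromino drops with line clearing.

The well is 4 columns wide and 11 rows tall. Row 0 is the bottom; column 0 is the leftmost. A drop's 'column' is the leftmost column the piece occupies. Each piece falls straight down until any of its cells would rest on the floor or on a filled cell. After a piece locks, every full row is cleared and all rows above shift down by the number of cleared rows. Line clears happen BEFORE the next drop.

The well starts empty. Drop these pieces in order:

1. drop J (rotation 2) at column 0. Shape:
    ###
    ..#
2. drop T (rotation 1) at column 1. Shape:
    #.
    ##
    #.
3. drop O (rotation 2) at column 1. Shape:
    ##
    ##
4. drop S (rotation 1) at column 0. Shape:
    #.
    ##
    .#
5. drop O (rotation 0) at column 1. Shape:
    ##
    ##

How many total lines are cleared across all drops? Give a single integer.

Drop 1: J rot2 at col 0 lands with bottom-row=0; cleared 0 line(s) (total 0); column heights now [2 2 2 0], max=2
Drop 2: T rot1 at col 1 lands with bottom-row=2; cleared 0 line(s) (total 0); column heights now [2 5 4 0], max=5
Drop 3: O rot2 at col 1 lands with bottom-row=5; cleared 0 line(s) (total 0); column heights now [2 7 7 0], max=7
Drop 4: S rot1 at col 0 lands with bottom-row=7; cleared 0 line(s) (total 0); column heights now [10 9 7 0], max=10
Drop 5: O rot0 at col 1 lands with bottom-row=9; cleared 0 line(s) (total 0); column heights now [10 11 11 0], max=11

Answer: 0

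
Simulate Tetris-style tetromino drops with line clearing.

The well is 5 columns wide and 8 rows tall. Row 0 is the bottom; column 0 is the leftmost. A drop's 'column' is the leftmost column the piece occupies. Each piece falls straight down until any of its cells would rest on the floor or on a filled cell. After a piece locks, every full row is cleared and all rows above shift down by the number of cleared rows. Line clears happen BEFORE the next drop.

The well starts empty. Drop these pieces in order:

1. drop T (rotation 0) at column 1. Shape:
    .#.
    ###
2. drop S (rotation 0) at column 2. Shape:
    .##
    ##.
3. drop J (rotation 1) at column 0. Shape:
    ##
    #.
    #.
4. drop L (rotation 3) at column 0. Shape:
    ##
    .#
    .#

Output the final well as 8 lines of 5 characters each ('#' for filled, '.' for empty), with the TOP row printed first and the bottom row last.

Drop 1: T rot0 at col 1 lands with bottom-row=0; cleared 0 line(s) (total 0); column heights now [0 1 2 1 0], max=2
Drop 2: S rot0 at col 2 lands with bottom-row=2; cleared 0 line(s) (total 0); column heights now [0 1 3 4 4], max=4
Drop 3: J rot1 at col 0 lands with bottom-row=0; cleared 0 line(s) (total 0); column heights now [3 3 3 4 4], max=4
Drop 4: L rot3 at col 0 lands with bottom-row=3; cleared 0 line(s) (total 0); column heights now [6 6 3 4 4], max=6

Answer: .....
.....
##...
.#...
.#.##
####.
#.#..
####.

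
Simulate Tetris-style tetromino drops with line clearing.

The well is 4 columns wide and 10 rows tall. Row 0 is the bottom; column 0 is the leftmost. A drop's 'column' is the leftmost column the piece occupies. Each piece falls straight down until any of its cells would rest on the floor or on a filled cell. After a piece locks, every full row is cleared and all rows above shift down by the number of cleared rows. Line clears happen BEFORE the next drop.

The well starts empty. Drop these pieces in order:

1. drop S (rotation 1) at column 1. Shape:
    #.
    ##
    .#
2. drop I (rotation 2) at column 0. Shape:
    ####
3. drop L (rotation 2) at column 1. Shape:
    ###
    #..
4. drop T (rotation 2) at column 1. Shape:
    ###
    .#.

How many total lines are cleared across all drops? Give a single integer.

Answer: 1

Derivation:
Drop 1: S rot1 at col 1 lands with bottom-row=0; cleared 0 line(s) (total 0); column heights now [0 3 2 0], max=3
Drop 2: I rot2 at col 0 lands with bottom-row=3; cleared 1 line(s) (total 1); column heights now [0 3 2 0], max=3
Drop 3: L rot2 at col 1 lands with bottom-row=3; cleared 0 line(s) (total 1); column heights now [0 5 5 5], max=5
Drop 4: T rot2 at col 1 lands with bottom-row=5; cleared 0 line(s) (total 1); column heights now [0 7 7 7], max=7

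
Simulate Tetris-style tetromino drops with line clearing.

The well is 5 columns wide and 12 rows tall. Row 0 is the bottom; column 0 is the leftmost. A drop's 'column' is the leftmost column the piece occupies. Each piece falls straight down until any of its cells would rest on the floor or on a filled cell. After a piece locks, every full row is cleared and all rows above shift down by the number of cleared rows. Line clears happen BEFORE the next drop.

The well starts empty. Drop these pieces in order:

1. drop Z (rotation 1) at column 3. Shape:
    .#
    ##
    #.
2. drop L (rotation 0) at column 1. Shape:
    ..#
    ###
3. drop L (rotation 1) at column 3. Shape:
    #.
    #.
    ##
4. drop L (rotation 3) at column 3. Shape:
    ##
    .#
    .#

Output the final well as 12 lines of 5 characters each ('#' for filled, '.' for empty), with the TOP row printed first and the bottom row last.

Answer: .....
.....
.....
.....
...##
...##
...##
...##
...#.
.####
...##
...#.

Derivation:
Drop 1: Z rot1 at col 3 lands with bottom-row=0; cleared 0 line(s) (total 0); column heights now [0 0 0 2 3], max=3
Drop 2: L rot0 at col 1 lands with bottom-row=2; cleared 0 line(s) (total 0); column heights now [0 3 3 4 3], max=4
Drop 3: L rot1 at col 3 lands with bottom-row=4; cleared 0 line(s) (total 0); column heights now [0 3 3 7 5], max=7
Drop 4: L rot3 at col 3 lands with bottom-row=5; cleared 0 line(s) (total 0); column heights now [0 3 3 8 8], max=8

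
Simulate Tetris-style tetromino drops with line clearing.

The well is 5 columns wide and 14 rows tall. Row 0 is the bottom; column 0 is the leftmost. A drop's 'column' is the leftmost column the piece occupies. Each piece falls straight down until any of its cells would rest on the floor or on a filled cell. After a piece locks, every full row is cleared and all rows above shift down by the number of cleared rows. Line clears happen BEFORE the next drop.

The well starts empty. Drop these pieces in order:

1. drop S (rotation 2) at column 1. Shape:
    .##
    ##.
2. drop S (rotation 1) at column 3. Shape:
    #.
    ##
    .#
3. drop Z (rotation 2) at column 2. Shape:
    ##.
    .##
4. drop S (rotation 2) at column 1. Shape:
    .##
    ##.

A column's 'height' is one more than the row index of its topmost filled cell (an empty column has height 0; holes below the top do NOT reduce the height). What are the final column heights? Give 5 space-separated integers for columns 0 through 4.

Answer: 0 7 8 8 5

Derivation:
Drop 1: S rot2 at col 1 lands with bottom-row=0; cleared 0 line(s) (total 0); column heights now [0 1 2 2 0], max=2
Drop 2: S rot1 at col 3 lands with bottom-row=1; cleared 0 line(s) (total 0); column heights now [0 1 2 4 3], max=4
Drop 3: Z rot2 at col 2 lands with bottom-row=4; cleared 0 line(s) (total 0); column heights now [0 1 6 6 5], max=6
Drop 4: S rot2 at col 1 lands with bottom-row=6; cleared 0 line(s) (total 0); column heights now [0 7 8 8 5], max=8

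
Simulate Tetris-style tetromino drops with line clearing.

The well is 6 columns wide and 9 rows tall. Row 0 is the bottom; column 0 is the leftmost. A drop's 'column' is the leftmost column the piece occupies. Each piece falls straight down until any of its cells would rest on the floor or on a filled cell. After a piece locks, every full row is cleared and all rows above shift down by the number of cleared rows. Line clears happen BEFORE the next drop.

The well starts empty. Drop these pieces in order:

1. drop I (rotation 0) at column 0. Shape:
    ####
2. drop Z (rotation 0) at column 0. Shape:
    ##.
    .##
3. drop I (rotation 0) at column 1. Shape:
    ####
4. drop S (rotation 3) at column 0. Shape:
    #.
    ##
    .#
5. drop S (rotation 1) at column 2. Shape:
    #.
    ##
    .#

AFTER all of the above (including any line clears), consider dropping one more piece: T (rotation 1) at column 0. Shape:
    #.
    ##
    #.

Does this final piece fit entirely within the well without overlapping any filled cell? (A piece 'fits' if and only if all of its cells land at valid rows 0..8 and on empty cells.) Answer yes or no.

Answer: no

Derivation:
Drop 1: I rot0 at col 0 lands with bottom-row=0; cleared 0 line(s) (total 0); column heights now [1 1 1 1 0 0], max=1
Drop 2: Z rot0 at col 0 lands with bottom-row=1; cleared 0 line(s) (total 0); column heights now [3 3 2 1 0 0], max=3
Drop 3: I rot0 at col 1 lands with bottom-row=3; cleared 0 line(s) (total 0); column heights now [3 4 4 4 4 0], max=4
Drop 4: S rot3 at col 0 lands with bottom-row=4; cleared 0 line(s) (total 0); column heights now [7 6 4 4 4 0], max=7
Drop 5: S rot1 at col 2 lands with bottom-row=4; cleared 0 line(s) (total 0); column heights now [7 6 7 6 4 0], max=7
Test piece T rot1 at col 0 (width 2): heights before test = [7 6 7 6 4 0]; fits = False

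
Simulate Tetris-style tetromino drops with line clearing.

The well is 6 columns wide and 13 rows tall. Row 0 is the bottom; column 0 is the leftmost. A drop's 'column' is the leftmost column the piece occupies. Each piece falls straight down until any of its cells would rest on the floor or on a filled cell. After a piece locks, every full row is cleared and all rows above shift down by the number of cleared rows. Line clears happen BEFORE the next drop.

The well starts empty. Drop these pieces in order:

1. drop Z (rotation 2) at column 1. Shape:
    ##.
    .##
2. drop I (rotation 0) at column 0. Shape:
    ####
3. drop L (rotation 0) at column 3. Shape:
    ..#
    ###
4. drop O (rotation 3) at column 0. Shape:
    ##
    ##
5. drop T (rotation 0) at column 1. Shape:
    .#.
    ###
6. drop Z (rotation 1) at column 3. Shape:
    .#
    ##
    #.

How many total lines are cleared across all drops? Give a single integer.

Answer: 0

Derivation:
Drop 1: Z rot2 at col 1 lands with bottom-row=0; cleared 0 line(s) (total 0); column heights now [0 2 2 1 0 0], max=2
Drop 2: I rot0 at col 0 lands with bottom-row=2; cleared 0 line(s) (total 0); column heights now [3 3 3 3 0 0], max=3
Drop 3: L rot0 at col 3 lands with bottom-row=3; cleared 0 line(s) (total 0); column heights now [3 3 3 4 4 5], max=5
Drop 4: O rot3 at col 0 lands with bottom-row=3; cleared 0 line(s) (total 0); column heights now [5 5 3 4 4 5], max=5
Drop 5: T rot0 at col 1 lands with bottom-row=5; cleared 0 line(s) (total 0); column heights now [5 6 7 6 4 5], max=7
Drop 6: Z rot1 at col 3 lands with bottom-row=6; cleared 0 line(s) (total 0); column heights now [5 6 7 8 9 5], max=9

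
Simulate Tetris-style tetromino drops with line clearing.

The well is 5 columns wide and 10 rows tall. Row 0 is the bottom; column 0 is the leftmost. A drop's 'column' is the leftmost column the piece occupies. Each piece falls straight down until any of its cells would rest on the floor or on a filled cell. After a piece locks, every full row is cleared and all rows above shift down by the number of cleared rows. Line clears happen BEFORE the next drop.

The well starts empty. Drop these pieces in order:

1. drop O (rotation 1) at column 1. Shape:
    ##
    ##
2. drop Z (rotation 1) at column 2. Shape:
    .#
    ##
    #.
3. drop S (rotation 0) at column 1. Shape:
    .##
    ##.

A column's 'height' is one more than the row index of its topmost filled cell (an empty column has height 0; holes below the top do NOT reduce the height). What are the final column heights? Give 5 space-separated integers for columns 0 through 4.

Drop 1: O rot1 at col 1 lands with bottom-row=0; cleared 0 line(s) (total 0); column heights now [0 2 2 0 0], max=2
Drop 2: Z rot1 at col 2 lands with bottom-row=2; cleared 0 line(s) (total 0); column heights now [0 2 4 5 0], max=5
Drop 3: S rot0 at col 1 lands with bottom-row=4; cleared 0 line(s) (total 0); column heights now [0 5 6 6 0], max=6

Answer: 0 5 6 6 0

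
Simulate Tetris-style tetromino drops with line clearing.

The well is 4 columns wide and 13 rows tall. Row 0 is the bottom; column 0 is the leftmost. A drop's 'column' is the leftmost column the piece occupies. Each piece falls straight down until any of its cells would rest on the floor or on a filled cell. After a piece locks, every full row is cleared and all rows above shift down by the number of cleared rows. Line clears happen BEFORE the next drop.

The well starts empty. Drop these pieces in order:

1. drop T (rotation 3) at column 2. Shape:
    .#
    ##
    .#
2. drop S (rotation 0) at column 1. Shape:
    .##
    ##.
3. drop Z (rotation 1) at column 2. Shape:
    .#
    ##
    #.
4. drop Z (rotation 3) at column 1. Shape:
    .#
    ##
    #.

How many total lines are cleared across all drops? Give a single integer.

Answer: 0

Derivation:
Drop 1: T rot3 at col 2 lands with bottom-row=0; cleared 0 line(s) (total 0); column heights now [0 0 2 3], max=3
Drop 2: S rot0 at col 1 lands with bottom-row=2; cleared 0 line(s) (total 0); column heights now [0 3 4 4], max=4
Drop 3: Z rot1 at col 2 lands with bottom-row=4; cleared 0 line(s) (total 0); column heights now [0 3 6 7], max=7
Drop 4: Z rot3 at col 1 lands with bottom-row=5; cleared 0 line(s) (total 0); column heights now [0 7 8 7], max=8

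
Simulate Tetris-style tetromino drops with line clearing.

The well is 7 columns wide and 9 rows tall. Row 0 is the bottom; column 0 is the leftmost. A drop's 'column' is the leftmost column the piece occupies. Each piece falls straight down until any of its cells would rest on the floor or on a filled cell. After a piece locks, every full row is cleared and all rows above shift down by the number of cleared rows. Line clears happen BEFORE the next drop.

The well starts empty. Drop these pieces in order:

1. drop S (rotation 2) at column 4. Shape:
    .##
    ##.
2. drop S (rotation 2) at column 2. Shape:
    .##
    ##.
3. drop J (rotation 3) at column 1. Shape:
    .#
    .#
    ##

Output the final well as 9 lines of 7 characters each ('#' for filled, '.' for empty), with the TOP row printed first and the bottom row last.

Answer: .......
.......
.......
.......
.......
..#....
..#....
.######
..####.

Derivation:
Drop 1: S rot2 at col 4 lands with bottom-row=0; cleared 0 line(s) (total 0); column heights now [0 0 0 0 1 2 2], max=2
Drop 2: S rot2 at col 2 lands with bottom-row=0; cleared 0 line(s) (total 0); column heights now [0 0 1 2 2 2 2], max=2
Drop 3: J rot3 at col 1 lands with bottom-row=1; cleared 0 line(s) (total 0); column heights now [0 2 4 2 2 2 2], max=4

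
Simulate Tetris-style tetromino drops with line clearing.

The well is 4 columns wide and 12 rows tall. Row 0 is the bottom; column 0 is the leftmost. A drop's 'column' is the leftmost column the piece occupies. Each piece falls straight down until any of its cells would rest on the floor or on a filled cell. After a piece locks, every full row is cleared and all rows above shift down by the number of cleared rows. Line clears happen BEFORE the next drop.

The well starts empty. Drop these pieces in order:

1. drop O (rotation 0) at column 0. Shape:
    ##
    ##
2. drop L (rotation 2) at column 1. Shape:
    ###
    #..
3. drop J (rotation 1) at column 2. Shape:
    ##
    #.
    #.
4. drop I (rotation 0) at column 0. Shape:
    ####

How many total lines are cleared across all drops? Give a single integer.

Drop 1: O rot0 at col 0 lands with bottom-row=0; cleared 0 line(s) (total 0); column heights now [2 2 0 0], max=2
Drop 2: L rot2 at col 1 lands with bottom-row=2; cleared 0 line(s) (total 0); column heights now [2 4 4 4], max=4
Drop 3: J rot1 at col 2 lands with bottom-row=4; cleared 0 line(s) (total 0); column heights now [2 4 7 7], max=7
Drop 4: I rot0 at col 0 lands with bottom-row=7; cleared 1 line(s) (total 1); column heights now [2 4 7 7], max=7

Answer: 1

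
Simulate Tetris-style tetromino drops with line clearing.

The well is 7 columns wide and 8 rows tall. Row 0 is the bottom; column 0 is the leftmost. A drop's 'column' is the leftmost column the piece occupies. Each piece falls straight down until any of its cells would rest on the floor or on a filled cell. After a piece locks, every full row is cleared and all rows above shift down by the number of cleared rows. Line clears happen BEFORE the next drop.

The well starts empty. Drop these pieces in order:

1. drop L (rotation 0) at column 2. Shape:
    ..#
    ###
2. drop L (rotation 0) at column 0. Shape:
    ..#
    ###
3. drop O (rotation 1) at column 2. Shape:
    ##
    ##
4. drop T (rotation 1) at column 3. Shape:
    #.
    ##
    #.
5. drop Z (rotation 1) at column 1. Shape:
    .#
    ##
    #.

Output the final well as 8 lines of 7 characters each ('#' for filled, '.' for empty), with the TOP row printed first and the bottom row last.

Answer: ...#...
..###..
.###...
.###...
..##...
..#....
###.#..
..###..

Derivation:
Drop 1: L rot0 at col 2 lands with bottom-row=0; cleared 0 line(s) (total 0); column heights now [0 0 1 1 2 0 0], max=2
Drop 2: L rot0 at col 0 lands with bottom-row=1; cleared 0 line(s) (total 0); column heights now [2 2 3 1 2 0 0], max=3
Drop 3: O rot1 at col 2 lands with bottom-row=3; cleared 0 line(s) (total 0); column heights now [2 2 5 5 2 0 0], max=5
Drop 4: T rot1 at col 3 lands with bottom-row=5; cleared 0 line(s) (total 0); column heights now [2 2 5 8 7 0 0], max=8
Drop 5: Z rot1 at col 1 lands with bottom-row=4; cleared 0 line(s) (total 0); column heights now [2 6 7 8 7 0 0], max=8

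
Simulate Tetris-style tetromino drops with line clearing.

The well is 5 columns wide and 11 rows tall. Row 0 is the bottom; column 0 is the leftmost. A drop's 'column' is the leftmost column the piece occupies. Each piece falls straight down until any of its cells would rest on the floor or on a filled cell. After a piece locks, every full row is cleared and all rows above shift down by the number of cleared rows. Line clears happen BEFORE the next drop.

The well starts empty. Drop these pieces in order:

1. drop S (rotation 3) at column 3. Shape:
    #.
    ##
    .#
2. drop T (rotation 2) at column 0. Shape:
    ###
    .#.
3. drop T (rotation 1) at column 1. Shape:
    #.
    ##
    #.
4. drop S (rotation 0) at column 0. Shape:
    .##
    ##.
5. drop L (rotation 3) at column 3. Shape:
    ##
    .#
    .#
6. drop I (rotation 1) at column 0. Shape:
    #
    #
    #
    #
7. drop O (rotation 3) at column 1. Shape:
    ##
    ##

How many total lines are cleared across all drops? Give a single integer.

Answer: 1

Derivation:
Drop 1: S rot3 at col 3 lands with bottom-row=0; cleared 0 line(s) (total 0); column heights now [0 0 0 3 2], max=3
Drop 2: T rot2 at col 0 lands with bottom-row=0; cleared 1 line(s) (total 1); column heights now [0 1 0 2 1], max=2
Drop 3: T rot1 at col 1 lands with bottom-row=1; cleared 0 line(s) (total 1); column heights now [0 4 3 2 1], max=4
Drop 4: S rot0 at col 0 lands with bottom-row=4; cleared 0 line(s) (total 1); column heights now [5 6 6 2 1], max=6
Drop 5: L rot3 at col 3 lands with bottom-row=1; cleared 0 line(s) (total 1); column heights now [5 6 6 4 4], max=6
Drop 6: I rot1 at col 0 lands with bottom-row=5; cleared 0 line(s) (total 1); column heights now [9 6 6 4 4], max=9
Drop 7: O rot3 at col 1 lands with bottom-row=6; cleared 0 line(s) (total 1); column heights now [9 8 8 4 4], max=9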